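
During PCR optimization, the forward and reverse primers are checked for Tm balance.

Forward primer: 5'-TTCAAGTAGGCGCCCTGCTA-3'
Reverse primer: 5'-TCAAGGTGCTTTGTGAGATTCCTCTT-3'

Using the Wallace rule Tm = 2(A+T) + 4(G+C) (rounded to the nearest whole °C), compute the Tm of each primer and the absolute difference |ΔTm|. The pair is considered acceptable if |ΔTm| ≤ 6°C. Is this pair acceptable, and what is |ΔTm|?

|ΔTm| = 12°C; the pair is not acceptable.

Forward: A=4 T=5 G=5 C=6 → Tm = 2·9 + 4·11 = 62°C.
Reverse: A=4 T=11 G=6 C=5 → Tm = 2·15 + 4·11 = 74°C.
|ΔTm| = |62 − 74| = 12°C, > 6°C.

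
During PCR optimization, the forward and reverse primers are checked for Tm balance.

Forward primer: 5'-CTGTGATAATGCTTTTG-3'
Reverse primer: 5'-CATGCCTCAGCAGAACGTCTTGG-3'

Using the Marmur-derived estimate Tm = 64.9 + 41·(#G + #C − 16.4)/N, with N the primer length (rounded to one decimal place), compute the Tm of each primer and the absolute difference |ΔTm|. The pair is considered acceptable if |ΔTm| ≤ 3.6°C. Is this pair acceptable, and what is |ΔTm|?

Forward: G+C = 6, N = 17 → Tm = 64.9 + 41·(6 − 16.4)/17 = 39.8°C.
Reverse: G+C = 13, N = 23 → Tm = 64.9 + 41·(13 − 16.4)/23 = 58.8°C.
|ΔTm| = |39.8 − 58.8| = 19.0°C, > 3.6°C.

|ΔTm| = 19.0°C; the pair is not acceptable.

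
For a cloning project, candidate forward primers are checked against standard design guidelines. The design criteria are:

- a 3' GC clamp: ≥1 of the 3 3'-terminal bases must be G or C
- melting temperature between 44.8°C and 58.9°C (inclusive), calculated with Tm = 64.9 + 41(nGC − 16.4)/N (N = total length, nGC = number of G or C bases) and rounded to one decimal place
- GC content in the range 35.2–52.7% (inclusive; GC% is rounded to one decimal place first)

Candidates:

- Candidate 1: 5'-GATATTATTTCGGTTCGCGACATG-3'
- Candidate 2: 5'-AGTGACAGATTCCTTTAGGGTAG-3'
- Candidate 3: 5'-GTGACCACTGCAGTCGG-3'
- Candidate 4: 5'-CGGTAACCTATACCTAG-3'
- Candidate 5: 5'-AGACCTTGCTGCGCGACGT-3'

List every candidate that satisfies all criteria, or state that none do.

Candidate 1 and Candidate 2.

Candidate 1 (24 nt, A=5 T=9 G=6 C=4): 3' end ATG has 1 G/C ✓; Tm = 64.9 + 41·(10 − 16.4)/24 = 54.0°C ✓; GC 10/24 = 41.7% ✓ — passes.
Candidate 2 (23 nt, A=6 T=7 G=7 C=3): 3' end TAG has 1 G/C ✓; Tm = 64.9 + 41·(10 − 16.4)/23 = 53.5°C ✓; GC 10/23 = 43.5% ✓ — passes.
Candidate 3 (17 nt, A=3 T=3 G=6 C=5): 3' end CGG has 3 G/C ✓; Tm = 64.9 + 41·(11 − 16.4)/17 = 51.9°C ✓; GC 11/17 = 64.7%, outside 35.2–52.7% ✗ — fails.
Candidate 4 (17 nt, A=5 T=4 G=3 C=5): 3' end TAG has 1 G/C ✓; Tm = 64.9 + 41·(8 − 16.4)/17 = 44.6°C, outside 44.8–58.9°C ✗; GC 8/17 = 47.1% ✓ — fails.
Candidate 5 (19 nt, A=3 T=4 G=6 C=6): 3' end CGT has 2 G/C ✓; Tm = 64.9 + 41·(12 − 16.4)/19 = 55.4°C ✓; GC 12/19 = 63.2%, outside 35.2–52.7% ✗ — fails.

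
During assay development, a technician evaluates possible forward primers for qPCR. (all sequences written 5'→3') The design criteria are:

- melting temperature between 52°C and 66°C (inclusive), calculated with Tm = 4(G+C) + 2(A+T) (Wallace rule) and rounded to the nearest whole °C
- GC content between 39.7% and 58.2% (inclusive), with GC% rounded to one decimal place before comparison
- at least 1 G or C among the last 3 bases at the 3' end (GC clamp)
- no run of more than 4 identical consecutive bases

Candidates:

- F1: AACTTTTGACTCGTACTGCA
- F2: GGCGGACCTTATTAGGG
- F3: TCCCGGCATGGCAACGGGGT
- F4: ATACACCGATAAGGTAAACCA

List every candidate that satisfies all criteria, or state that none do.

F1 (20 nt, A=5 T=7 G=3 C=5): Tm = 2·12 + 4·8 = 56°C ✓; GC 8/20 = 40.0% ✓; 3' end GCA has 2 G/C ✓; longest run = 4 ✓ — passes.
F2 (17 nt, A=3 T=4 G=7 C=3): Tm = 2·7 + 4·10 = 54°C ✓; GC 10/17 = 58.8%, outside 39.7–58.2% ✗; 3' end GGG has 3 G/C ✓; longest run = 3 ✓ — fails.
F3 (20 nt, A=3 T=3 G=8 C=6): Tm = 2·6 + 4·14 = 68°C, outside 52–66°C ✗; GC 14/20 = 70.0%, outside 39.7–58.2% ✗; 3' end GGT has 2 G/C ✓; longest run = 4 ✓ — fails.
F4 (21 nt, A=10 T=3 G=3 C=5): Tm = 2·13 + 4·8 = 58°C ✓; GC 8/21 = 38.1%, outside 39.7–58.2% ✗; 3' end CCA has 2 G/C ✓; longest run = 3 ✓ — fails.

F1 only.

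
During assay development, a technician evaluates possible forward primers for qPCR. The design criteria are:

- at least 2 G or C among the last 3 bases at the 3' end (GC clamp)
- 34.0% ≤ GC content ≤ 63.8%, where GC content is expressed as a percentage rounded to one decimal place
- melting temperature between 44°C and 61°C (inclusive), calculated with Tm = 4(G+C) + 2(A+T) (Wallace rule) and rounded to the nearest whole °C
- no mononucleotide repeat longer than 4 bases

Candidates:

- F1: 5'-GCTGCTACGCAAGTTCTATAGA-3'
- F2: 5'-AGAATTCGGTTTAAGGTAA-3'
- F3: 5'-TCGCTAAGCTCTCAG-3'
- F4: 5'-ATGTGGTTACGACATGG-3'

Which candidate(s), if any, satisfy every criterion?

F1 (22 nt, A=6 T=6 G=5 C=5): 3' end AGA has 1 G/C, need ≥2 ✗; GC 10/22 = 45.5% ✓; Tm = 2·12 + 4·10 = 64°C, outside 44–61°C ✗; longest run = 2 ✓ — fails.
F2 (19 nt, A=7 T=6 G=5 C=1): 3' end TAA has 0 G/C, need ≥2 ✗; GC 6/19 = 31.6%, outside 34.0–63.8% ✗; Tm = 2·13 + 4·6 = 50°C ✓; longest run = 3 ✓ — fails.
F3 (15 nt, A=3 T=4 G=3 C=5): 3' end CAG has 2 G/C ✓; GC 8/15 = 53.3% ✓; Tm = 2·7 + 4·8 = 46°C ✓; longest run = 2 ✓ — passes.
F4 (17 nt, A=4 T=5 G=6 C=2): 3' end TGG has 2 G/C ✓; GC 8/17 = 47.1% ✓; Tm = 2·9 + 4·8 = 50°C ✓; longest run = 2 ✓ — passes.

F3 and F4.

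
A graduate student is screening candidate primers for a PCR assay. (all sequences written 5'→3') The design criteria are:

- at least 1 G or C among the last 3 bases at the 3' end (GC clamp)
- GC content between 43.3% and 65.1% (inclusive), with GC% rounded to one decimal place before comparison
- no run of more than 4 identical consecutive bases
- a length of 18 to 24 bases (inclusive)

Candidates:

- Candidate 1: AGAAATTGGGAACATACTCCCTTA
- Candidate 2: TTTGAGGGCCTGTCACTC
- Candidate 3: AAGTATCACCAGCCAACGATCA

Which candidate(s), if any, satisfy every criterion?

Candidate 1 (24 nt, A=9 T=6 G=4 C=5): 3' end TTA has 0 G/C, need ≥1 ✗; GC 9/24 = 37.5%, outside 43.3–65.1% ✗; longest run = 3 ✓; length 24 ✓ — fails.
Candidate 2 (18 nt, A=2 T=6 G=5 C=5): 3' end CTC has 2 G/C ✓; GC 10/18 = 55.6% ✓; longest run = 3 ✓; length 18 ✓ — passes.
Candidate 3 (22 nt, A=9 T=3 G=3 C=7): 3' end TCA has 1 G/C ✓; GC 10/22 = 45.5% ✓; longest run = 2 ✓; length 22 ✓ — passes.

Candidate 2 and Candidate 3.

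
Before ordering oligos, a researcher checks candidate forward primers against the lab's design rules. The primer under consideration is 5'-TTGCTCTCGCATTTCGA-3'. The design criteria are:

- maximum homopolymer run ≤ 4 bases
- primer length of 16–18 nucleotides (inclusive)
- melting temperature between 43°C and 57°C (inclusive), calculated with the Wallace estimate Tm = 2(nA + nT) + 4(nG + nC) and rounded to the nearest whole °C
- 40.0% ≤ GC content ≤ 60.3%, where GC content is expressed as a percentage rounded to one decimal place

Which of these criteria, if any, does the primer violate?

Base counts: A=2, T=7, G=3, C=5 (length 17).
homopolymer run: longest run = 3 ✓
length: length 17 ✓
Tm: Tm = 2·9 + 4·8 = 50°C ✓
GC content: GC 8/17 = 47.1% ✓

Meets all criteria.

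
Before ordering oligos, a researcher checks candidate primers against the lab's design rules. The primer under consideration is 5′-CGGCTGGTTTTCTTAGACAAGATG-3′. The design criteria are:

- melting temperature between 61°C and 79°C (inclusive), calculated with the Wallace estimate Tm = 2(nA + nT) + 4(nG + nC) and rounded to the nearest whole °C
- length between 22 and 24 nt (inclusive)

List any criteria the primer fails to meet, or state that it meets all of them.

Meets all criteria.

Base counts: A=5, T=8, G=7, C=4 (length 24).
Tm: Tm = 2·13 + 4·11 = 70°C ✓
length: length 24 ✓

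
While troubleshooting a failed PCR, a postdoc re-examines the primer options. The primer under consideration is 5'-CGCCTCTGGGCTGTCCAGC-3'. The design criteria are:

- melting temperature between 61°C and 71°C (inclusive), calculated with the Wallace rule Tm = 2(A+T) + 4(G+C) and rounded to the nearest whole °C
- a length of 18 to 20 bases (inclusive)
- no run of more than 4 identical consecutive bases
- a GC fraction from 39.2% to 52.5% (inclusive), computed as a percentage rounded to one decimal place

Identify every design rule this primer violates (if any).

Fails: GC content.

Base counts: A=1, T=4, G=6, C=8 (length 19).
Tm: Tm = 2·5 + 4·14 = 66°C ✓
length: length 19 ✓
homopolymer run: longest run = 3 ✓
GC content: GC 14/19 = 73.7%, outside 39.2–52.5% ✗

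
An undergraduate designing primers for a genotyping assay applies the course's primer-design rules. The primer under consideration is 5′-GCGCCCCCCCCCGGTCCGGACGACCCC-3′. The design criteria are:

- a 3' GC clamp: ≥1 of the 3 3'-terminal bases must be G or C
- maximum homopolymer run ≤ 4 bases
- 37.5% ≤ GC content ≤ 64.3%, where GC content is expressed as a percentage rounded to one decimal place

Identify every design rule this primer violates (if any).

Base counts: A=2, T=1, G=7, C=17 (length 27).
GC clamp: 3' end CCC has 3 G/C ✓
homopolymer run: longest run = 9, exceeds 4 ✗
GC content: GC 24/27 = 88.9%, outside 37.5–64.3% ✗

Fails: homopolymer run, GC content.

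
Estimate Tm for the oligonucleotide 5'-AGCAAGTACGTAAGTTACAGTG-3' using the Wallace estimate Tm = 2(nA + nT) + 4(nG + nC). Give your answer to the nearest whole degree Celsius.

62°C

Base counts: A=8, T=5, G=6, C=3 (length 22).
Tm = 2·(8+5) + 4·(6+3) = 2·13 + 4·9 = 26 + 36 = 62°C.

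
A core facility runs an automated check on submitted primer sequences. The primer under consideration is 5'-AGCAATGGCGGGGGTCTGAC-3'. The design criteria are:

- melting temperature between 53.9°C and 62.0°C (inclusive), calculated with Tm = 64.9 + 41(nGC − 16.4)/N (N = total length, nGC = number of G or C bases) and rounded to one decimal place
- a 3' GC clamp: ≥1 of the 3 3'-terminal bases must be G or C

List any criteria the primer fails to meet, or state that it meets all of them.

Meets all criteria.

Base counts: A=4, T=3, G=9, C=4 (length 20).
Tm: Tm = 64.9 + 41·(13 − 16.4)/20 = 57.9°C ✓
GC clamp: 3' end GAC has 2 G/C ✓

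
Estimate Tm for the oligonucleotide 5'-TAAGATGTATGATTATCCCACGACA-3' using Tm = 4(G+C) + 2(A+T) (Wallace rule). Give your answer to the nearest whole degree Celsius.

Base counts: A=9, T=7, G=4, C=5 (length 25).
Tm = 2·(9+7) + 4·(4+5) = 2·16 + 4·9 = 32 + 36 = 68°C.

68°C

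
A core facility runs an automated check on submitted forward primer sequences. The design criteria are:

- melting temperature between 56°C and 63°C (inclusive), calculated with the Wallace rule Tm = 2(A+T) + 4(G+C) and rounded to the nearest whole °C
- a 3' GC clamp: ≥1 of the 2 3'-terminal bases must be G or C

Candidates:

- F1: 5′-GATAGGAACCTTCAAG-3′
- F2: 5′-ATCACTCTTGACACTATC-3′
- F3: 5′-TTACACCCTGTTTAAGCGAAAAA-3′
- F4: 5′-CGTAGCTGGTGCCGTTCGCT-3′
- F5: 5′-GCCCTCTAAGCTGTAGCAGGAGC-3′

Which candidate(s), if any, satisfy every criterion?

None of the candidates satisfy all criteria.

F1 (16 nt, A=6 T=3 G=4 C=3): Tm = 2·9 + 4·7 = 46°C, outside 56–63°C ✗; 3' end AG has 1 G/C ✓ — fails.
F2 (18 nt, A=5 T=6 G=1 C=6): Tm = 2·11 + 4·7 = 50°C, outside 56–63°C ✗; 3' end TC has 1 G/C ✓ — fails.
F3 (23 nt, A=9 T=6 G=3 C=5): Tm = 2·15 + 4·8 = 62°C ✓; 3' end AA has 0 G/C, need ≥1 ✗ — fails.
F4 (20 nt, A=1 T=6 G=7 C=6): Tm = 2·7 + 4·13 = 66°C, outside 56–63°C ✗; 3' end CT has 1 G/C ✓ — fails.
F5 (23 nt, A=5 T=4 G=7 C=7): Tm = 2·9 + 4·14 = 74°C, outside 56–63°C ✗; 3' end GC has 2 G/C ✓ — fails.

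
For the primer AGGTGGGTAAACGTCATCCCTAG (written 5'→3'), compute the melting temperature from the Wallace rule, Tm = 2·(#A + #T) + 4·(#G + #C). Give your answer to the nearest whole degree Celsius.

Base counts: A=6, T=5, G=7, C=5 (length 23).
Tm = 2·(6+5) + 4·(7+5) = 2·11 + 4·12 = 22 + 48 = 70°C.

70°C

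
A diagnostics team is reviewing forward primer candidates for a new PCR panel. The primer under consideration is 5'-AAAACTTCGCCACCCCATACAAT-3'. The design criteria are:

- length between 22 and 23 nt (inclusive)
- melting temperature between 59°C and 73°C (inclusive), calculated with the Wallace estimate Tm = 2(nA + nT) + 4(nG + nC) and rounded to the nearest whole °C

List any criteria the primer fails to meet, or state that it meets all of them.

Base counts: A=9, T=4, G=1, C=9 (length 23).
length: length 23 ✓
Tm: Tm = 2·13 + 4·10 = 66°C ✓

Meets all criteria.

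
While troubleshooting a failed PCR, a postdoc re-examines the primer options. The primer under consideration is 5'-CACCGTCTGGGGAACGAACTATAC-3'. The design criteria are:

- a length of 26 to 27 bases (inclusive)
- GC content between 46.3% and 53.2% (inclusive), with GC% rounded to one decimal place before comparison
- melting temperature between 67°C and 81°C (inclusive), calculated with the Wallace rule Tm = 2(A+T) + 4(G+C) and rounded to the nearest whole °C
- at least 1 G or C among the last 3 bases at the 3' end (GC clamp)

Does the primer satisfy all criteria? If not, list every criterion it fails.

Base counts: A=7, T=4, G=6, C=7 (length 24).
length: length 24, outside 26–27 ✗
GC content: GC 13/24 = 54.2%, outside 46.3–53.2% ✗
Tm: Tm = 2·11 + 4·13 = 74°C ✓
GC clamp: 3' end TAC has 1 G/C ✓

Fails: length, GC content.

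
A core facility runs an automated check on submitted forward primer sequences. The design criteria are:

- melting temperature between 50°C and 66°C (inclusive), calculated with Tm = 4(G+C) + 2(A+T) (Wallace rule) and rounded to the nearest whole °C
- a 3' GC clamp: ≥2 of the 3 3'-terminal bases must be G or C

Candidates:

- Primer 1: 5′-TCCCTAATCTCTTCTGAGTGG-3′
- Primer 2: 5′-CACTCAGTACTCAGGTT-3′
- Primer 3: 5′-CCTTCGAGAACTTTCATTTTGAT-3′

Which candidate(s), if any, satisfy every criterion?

Primer 1 (21 nt, A=3 T=8 G=4 C=6): Tm = 2·11 + 4·10 = 62°C ✓; 3' end TGG has 2 G/C ✓ — passes.
Primer 2 (17 nt, A=4 T=5 G=3 C=5): Tm = 2·9 + 4·8 = 50°C ✓; 3' end GTT has 1 G/C, need ≥2 ✗ — fails.
Primer 3 (23 nt, A=5 T=10 G=3 C=5): Tm = 2·15 + 4·8 = 62°C ✓; 3' end GAT has 1 G/C, need ≥2 ✗ — fails.

Primer 1 only.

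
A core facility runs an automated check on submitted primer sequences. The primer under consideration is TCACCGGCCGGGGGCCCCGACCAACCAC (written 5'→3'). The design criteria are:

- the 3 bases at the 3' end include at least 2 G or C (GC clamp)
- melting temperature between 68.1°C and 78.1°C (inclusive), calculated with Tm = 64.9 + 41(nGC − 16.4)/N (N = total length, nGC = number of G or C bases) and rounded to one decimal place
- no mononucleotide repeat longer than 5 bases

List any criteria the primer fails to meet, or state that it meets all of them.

Meets all criteria.

Base counts: A=5, T=1, G=8, C=14 (length 28).
GC clamp: 3' end CAC has 2 G/C ✓
Tm: Tm = 64.9 + 41·(22 − 16.4)/28 = 73.1°C ✓
homopolymer run: longest run = 5 ✓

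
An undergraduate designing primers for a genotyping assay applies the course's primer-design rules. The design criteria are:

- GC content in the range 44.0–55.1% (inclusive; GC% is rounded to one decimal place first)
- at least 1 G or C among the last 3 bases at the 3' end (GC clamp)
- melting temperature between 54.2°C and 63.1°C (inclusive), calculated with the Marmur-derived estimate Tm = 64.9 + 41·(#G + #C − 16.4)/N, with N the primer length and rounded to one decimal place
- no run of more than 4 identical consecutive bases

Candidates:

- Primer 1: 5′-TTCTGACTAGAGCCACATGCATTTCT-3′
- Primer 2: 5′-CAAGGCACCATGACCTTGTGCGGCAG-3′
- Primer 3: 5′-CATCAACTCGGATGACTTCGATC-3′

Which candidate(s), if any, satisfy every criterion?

Primer 1 (26 nt, A=6 T=9 G=4 C=7): GC 11/26 = 42.3%, outside 44.0–55.1% ✗; 3' end TCT has 1 G/C ✓; Tm = 64.9 + 41·(11 − 16.4)/26 = 56.4°C ✓; longest run = 3 ✓ — fails.
Primer 2 (26 nt, A=6 T=4 G=8 C=8): GC 16/26 = 61.5%, outside 44.0–55.1% ✗; 3' end CAG has 2 G/C ✓; Tm = 64.9 + 41·(16 − 16.4)/26 = 64.3°C, outside 54.2–63.1°C ✗; longest run = 2 ✓ — fails.
Primer 3 (23 nt, A=6 T=6 G=4 C=7): GC 11/23 = 47.8% ✓; 3' end ATC has 1 G/C ✓; Tm = 64.9 + 41·(11 − 16.4)/23 = 55.3°C ✓; longest run = 2 ✓ — passes.

Primer 3 only.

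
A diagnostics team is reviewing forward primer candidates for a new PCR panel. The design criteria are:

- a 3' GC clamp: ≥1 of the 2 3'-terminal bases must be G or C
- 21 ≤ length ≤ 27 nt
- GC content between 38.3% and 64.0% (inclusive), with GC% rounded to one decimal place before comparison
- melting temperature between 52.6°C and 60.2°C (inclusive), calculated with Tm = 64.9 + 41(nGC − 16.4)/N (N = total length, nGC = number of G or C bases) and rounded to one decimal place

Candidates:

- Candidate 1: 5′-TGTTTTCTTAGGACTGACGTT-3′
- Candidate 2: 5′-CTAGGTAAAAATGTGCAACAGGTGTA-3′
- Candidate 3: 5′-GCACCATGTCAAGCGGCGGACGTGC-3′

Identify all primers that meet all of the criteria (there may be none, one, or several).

Candidate 1 (21 nt, A=3 T=10 G=5 C=3): 3' end TT has 0 G/C, need ≥1 ✗; length 21 ✓; GC 8/21 = 38.1%, outside 38.3–64.0% ✗; Tm = 64.9 + 41·(8 − 16.4)/21 = 48.5°C, outside 52.6–60.2°C ✗ — fails.
Candidate 2 (26 nt, A=10 T=6 G=7 C=3): 3' end TA has 0 G/C, need ≥1 ✗; length 26 ✓; GC 10/26 = 38.5% ✓; Tm = 64.9 + 41·(10 − 16.4)/26 = 54.8°C ✓ — fails.
Candidate 3 (25 nt, A=5 T=3 G=9 C=8): 3' end GC has 2 G/C ✓; length 25 ✓; GC 17/25 = 68.0%, outside 38.3–64.0% ✗; Tm = 64.9 + 41·(17 − 16.4)/25 = 65.9°C, outside 52.6–60.2°C ✗ — fails.

None of the candidates satisfy all criteria.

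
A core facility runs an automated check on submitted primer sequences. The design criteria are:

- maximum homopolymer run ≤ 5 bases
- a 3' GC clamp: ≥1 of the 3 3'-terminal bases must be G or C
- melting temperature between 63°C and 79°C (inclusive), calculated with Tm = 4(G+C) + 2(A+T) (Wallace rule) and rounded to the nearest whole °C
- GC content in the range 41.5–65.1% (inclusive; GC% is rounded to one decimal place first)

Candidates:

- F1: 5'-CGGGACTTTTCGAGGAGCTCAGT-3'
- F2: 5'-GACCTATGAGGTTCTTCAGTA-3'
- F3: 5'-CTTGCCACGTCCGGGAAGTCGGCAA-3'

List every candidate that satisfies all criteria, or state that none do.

F1 (23 nt, A=4 T=6 G=8 C=5): longest run = 4 ✓; 3' end AGT has 1 G/C ✓; Tm = 2·10 + 4·13 = 72°C ✓; GC 13/23 = 56.5% ✓ — passes.
F2 (21 nt, A=5 T=7 G=5 C=4): longest run = 2 ✓; 3' end GTA has 1 G/C ✓; Tm = 2·12 + 4·9 = 60°C, outside 63–79°C ✗; GC 9/21 = 42.9% ✓ — fails.
F3 (25 nt, A=5 T=4 G=8 C=8): longest run = 3 ✓; 3' end CAA has 1 G/C ✓; Tm = 2·9 + 4·16 = 82°C, outside 63–79°C ✗; GC 16/25 = 64.0% ✓ — fails.

F1 only.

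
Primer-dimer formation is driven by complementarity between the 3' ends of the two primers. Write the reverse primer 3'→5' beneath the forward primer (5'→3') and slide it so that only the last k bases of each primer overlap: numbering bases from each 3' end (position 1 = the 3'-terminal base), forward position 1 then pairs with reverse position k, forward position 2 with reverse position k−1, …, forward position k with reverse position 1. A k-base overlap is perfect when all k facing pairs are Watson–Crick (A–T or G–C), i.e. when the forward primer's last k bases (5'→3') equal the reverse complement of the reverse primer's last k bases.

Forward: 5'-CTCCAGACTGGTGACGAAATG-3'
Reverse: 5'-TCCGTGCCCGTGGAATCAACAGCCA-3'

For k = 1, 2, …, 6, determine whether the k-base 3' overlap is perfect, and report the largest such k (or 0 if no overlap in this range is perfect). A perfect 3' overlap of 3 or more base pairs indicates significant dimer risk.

Last 6 bases (5'→3') — forward …GAAATG, reverse …CAGCCA.
Reverse complement of the reverse primer's last 6 bases: TGGCTG; its first k bases are the reverse complement of the reverse primer's last k bases, so a perfect k-base overlap needs the forward primer's last k bases to equal them.
Comparing (forward last k vs required): k=1: G vs T ✗; k=2: TG vs TG ✓; k=3: ATG vs TGG ✗; k=4: AATG vs TGGC ✗; k=5: AAATG vs TGGCT ✗; k=6: GAAATG vs TGGCTG ✗.
Only k = 2 is perfect, so the longest perfect 3' overlap is 2.

Longest perfect overlap: 2 complementary base pairs; below the dimer-risk threshold (threshold 3).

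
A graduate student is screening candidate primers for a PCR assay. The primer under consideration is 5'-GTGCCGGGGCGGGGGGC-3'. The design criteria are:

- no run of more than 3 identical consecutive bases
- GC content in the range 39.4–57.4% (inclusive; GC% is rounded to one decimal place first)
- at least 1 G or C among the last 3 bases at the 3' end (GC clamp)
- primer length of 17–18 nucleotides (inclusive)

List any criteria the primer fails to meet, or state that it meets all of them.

Base counts: A=0, T=1, G=12, C=4 (length 17).
homopolymer run: longest run = 6, exceeds 3 ✗
GC content: GC 16/17 = 94.1%, outside 39.4–57.4% ✗
GC clamp: 3' end GGC has 3 G/C ✓
length: length 17 ✓

Fails: homopolymer run, GC content.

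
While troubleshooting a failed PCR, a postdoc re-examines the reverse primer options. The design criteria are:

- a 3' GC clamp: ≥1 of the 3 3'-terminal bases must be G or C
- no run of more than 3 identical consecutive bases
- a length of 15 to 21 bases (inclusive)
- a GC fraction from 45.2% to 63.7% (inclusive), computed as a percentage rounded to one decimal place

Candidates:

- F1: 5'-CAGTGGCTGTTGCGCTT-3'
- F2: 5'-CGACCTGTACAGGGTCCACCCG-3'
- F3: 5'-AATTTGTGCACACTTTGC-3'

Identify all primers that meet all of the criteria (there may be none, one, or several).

F1 (17 nt, A=1 T=6 G=6 C=4): 3' end CTT has 1 G/C ✓; longest run = 2 ✓; length 17 ✓; GC 10/17 = 58.8% ✓ — passes.
F2 (22 nt, A=4 T=3 G=6 C=9): 3' end CCG has 3 G/C ✓; longest run = 3 ✓; length 22, outside 15–21 ✗; GC 15/22 = 68.2%, outside 45.2–63.7% ✗ — fails.
F3 (18 nt, A=4 T=7 G=3 C=4): 3' end TGC has 2 G/C ✓; longest run = 3 ✓; length 18 ✓; GC 7/18 = 38.9%, outside 45.2–63.7% ✗ — fails.

F1 only.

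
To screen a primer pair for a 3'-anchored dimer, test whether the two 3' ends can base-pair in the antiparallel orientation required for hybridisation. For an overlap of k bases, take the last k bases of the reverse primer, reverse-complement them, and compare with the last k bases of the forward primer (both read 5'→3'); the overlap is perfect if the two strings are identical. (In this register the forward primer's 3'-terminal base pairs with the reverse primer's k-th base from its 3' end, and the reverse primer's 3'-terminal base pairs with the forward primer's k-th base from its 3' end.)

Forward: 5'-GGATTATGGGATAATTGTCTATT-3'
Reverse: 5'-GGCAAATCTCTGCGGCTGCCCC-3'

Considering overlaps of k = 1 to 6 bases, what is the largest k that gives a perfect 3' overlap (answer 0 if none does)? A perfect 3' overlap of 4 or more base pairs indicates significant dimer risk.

Last 6 bases (5'→3') — forward …TCTATT, reverse …TGCCCC.
Reverse complement of the reverse primer's last 6 bases: GGGGCA; its first k bases are the reverse complement of the reverse primer's last k bases, so a perfect k-base overlap needs the forward primer's last k bases to equal them.
Comparing (forward last k vs required): k=1: T vs G ✗; k=2: TT vs GG ✗; k=3: ATT vs GGG ✗; k=4: TATT vs GGGG ✗; k=5: CTATT vs GGGGC ✗; k=6: TCTATT vs GGGGCA ✗.
No overlap length from 1 to 6 is perfect, so the longest perfect 3' overlap is 0.

Longest perfect overlap: 0 complementary base pairs; below the dimer-risk threshold (threshold 4).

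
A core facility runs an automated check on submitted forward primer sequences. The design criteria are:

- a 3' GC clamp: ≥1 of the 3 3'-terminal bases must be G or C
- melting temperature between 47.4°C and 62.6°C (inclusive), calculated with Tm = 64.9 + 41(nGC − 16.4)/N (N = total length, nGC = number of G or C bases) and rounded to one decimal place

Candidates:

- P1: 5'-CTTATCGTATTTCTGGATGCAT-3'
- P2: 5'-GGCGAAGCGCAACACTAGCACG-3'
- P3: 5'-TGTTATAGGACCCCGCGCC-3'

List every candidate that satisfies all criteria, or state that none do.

P1, P2 and P3.

P1 (22 nt, A=4 T=10 G=4 C=4): 3' end CAT has 1 G/C ✓; Tm = 64.9 + 41·(8 − 16.4)/22 = 49.2°C ✓ — passes.
P2 (22 nt, A=7 T=1 G=7 C=7): 3' end ACG has 2 G/C ✓; Tm = 64.9 + 41·(14 − 16.4)/22 = 60.4°C ✓ — passes.
P3 (19 nt, A=3 T=4 G=5 C=7): 3' end GCC has 3 G/C ✓; Tm = 64.9 + 41·(12 − 16.4)/19 = 55.4°C ✓ — passes.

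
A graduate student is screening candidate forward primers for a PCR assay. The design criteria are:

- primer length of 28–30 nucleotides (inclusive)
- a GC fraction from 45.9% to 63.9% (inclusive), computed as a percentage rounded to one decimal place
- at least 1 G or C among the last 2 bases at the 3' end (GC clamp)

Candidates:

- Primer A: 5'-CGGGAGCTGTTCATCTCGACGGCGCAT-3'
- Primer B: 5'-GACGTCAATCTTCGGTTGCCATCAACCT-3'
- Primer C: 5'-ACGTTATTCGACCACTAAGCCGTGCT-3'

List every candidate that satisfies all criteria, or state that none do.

Primer A (27 nt, A=4 T=6 G=9 C=8): length 27, outside 28–30 ✗; GC 17/27 = 63.0% ✓; 3' end AT has 0 G/C, need ≥1 ✗ — fails.
Primer B (28 nt, A=6 T=8 G=5 C=9): length 28 ✓; GC 14/28 = 50.0% ✓; 3' end CT has 1 G/C ✓ — passes.
Primer C (26 nt, A=6 T=7 G=5 C=8): length 26, outside 28–30 ✗; GC 13/26 = 50.0% ✓; 3' end CT has 1 G/C ✓ — fails.

Primer B only.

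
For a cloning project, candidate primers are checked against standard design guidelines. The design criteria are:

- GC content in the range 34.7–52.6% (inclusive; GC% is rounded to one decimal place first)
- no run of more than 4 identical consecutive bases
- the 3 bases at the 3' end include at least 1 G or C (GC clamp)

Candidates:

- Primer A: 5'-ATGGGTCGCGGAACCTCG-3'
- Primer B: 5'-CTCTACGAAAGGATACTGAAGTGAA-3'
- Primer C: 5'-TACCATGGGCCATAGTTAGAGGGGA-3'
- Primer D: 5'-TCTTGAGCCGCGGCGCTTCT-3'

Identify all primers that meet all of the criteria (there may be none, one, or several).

Primer B and Primer C.

Primer A (18 nt, A=3 T=3 G=7 C=5): GC 12/18 = 66.7%, outside 34.7–52.6% ✗; longest run = 3 ✓; 3' end TCG has 2 G/C ✓ — fails.
Primer B (25 nt, A=10 T=5 G=6 C=4): GC 10/25 = 40.0% ✓; longest run = 3 ✓; 3' end GAA has 1 G/C ✓ — passes.
Primer C (25 nt, A=7 T=5 G=9 C=4): GC 13/25 = 52.0% ✓; longest run = 4 ✓; 3' end GGA has 2 G/C ✓ — passes.
Primer D (20 nt, A=1 T=6 G=6 C=7): GC 13/20 = 65.0%, outside 34.7–52.6% ✗; longest run = 2 ✓; 3' end TCT has 1 G/C ✓ — fails.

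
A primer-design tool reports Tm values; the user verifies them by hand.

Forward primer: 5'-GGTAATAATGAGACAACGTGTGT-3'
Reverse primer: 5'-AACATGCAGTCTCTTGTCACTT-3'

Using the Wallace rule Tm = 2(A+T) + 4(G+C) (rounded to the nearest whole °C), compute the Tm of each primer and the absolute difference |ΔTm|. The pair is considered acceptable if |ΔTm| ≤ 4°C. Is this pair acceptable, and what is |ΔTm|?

|ΔTm| = 2°C; the pair is acceptable.

Forward: A=8 T=6 G=7 C=2 → Tm = 2·14 + 4·9 = 64°C.
Reverse: A=5 T=8 G=3 C=6 → Tm = 2·13 + 4·9 = 62°C.
|ΔTm| = |64 − 62| = 2°C, ≤ 4°C.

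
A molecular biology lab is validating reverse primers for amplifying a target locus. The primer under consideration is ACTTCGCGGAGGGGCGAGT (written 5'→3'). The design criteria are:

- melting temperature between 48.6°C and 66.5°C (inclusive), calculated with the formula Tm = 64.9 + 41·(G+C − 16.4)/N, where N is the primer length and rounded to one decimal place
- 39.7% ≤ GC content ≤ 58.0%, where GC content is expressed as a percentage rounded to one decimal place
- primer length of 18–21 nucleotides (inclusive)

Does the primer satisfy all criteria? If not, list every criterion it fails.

Base counts: A=3, T=3, G=9, C=4 (length 19).
Tm: Tm = 64.9 + 41·(13 − 16.4)/19 = 57.6°C ✓
GC content: GC 13/19 = 68.4%, outside 39.7–58.0% ✗
length: length 19 ✓

Fails: GC content.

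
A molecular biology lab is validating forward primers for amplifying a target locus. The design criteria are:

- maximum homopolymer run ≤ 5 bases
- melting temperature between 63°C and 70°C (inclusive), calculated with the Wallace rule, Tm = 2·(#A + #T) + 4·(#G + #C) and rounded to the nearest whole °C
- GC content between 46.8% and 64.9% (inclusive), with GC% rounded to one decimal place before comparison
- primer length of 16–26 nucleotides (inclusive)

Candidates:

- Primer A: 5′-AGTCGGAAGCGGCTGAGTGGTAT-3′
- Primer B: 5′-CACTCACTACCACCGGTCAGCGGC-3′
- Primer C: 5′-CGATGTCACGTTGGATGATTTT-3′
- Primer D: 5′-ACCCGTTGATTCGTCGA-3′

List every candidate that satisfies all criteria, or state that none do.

None of the candidates satisfy all criteria.

Primer A (23 nt, A=5 T=5 G=10 C=3): longest run = 2 ✓; Tm = 2·10 + 4·13 = 72°C, outside 63–70°C ✗; GC 13/23 = 56.5% ✓; length 23 ✓ — fails.
Primer B (24 nt, A=5 T=3 G=5 C=11): longest run = 2 ✓; Tm = 2·8 + 4·16 = 80°C, outside 63–70°C ✗; GC 16/24 = 66.7%, outside 46.8–64.9% ✗; length 24 ✓ — fails.
Primer C (22 nt, A=4 T=9 G=6 C=3): longest run = 4 ✓; Tm = 2·13 + 4·9 = 62°C, outside 63–70°C ✗; GC 9/22 = 40.9%, outside 46.8–64.9% ✗; length 22 ✓ — fails.
Primer D (17 nt, A=3 T=5 G=4 C=5): longest run = 3 ✓; Tm = 2·8 + 4·9 = 52°C, outside 63–70°C ✗; GC 9/17 = 52.9% ✓; length 17 ✓ — fails.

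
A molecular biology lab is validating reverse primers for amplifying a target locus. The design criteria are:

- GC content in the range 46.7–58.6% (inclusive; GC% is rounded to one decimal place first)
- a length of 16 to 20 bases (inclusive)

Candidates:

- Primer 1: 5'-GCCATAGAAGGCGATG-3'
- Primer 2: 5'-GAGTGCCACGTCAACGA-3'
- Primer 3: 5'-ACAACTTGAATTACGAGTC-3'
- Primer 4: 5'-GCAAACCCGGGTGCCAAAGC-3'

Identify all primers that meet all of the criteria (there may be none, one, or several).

Primer 1 (16 nt, A=5 T=2 G=6 C=3): GC 9/16 = 56.3% ✓; length 16 ✓ — passes.
Primer 2 (17 nt, A=5 T=2 G=5 C=5): GC 10/17 = 58.8%, outside 46.7–58.6% ✗; length 17 ✓ — fails.
Primer 3 (19 nt, A=7 T=5 G=3 C=4): GC 7/19 = 36.8%, outside 46.7–58.6% ✗; length 19 ✓ — fails.
Primer 4 (20 nt, A=6 T=1 G=6 C=7): GC 13/20 = 65.0%, outside 46.7–58.6% ✗; length 20 ✓ — fails.

Primer 1 only.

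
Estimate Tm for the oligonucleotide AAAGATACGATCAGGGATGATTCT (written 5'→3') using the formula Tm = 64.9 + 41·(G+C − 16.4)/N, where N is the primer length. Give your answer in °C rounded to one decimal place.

Base counts: A=9, T=6, G=6, C=3; G+C = 9, N = 24.
Tm = 64.9 + 41·(9 − 16.4)/24 = 64.9 + -303.40/24 = 52.3°C.

52.3°C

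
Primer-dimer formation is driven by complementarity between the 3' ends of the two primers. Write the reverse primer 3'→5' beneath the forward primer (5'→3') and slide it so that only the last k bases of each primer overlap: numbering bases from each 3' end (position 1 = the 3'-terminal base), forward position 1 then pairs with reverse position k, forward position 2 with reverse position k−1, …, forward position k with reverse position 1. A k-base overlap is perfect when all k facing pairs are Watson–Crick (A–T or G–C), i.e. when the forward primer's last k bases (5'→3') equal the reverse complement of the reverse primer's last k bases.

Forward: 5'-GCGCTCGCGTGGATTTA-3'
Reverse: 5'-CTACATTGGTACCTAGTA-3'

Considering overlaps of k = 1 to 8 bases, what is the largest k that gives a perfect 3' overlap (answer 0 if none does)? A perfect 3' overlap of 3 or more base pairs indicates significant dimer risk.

Longest perfect overlap: 2 complementary base pairs; below the dimer-risk threshold (threshold 3).

Last 8 bases (5'→3') — forward …TGGATTTA, reverse …ACCTAGTA.
Reverse complement of the reverse primer's last 8 bases: TACTAGGT; its first k bases are the reverse complement of the reverse primer's last k bases, so a perfect k-base overlap needs the forward primer's last k bases to equal them.
Comparing (forward last k vs required): k=1: A vs T ✗; k=2: TA vs TA ✓; k=3: TTA vs TAC ✗; k=4: TTTA vs TACT ✗; k=5: ATTTA vs TACTA ✗; k=6: GATTTA vs TACTAG ✗; k=7: GGATTTA vs TACTAGG ✗; k=8: TGGATTTA vs TACTAGGT ✗.
Only k = 2 is perfect, so the longest perfect 3' overlap is 2.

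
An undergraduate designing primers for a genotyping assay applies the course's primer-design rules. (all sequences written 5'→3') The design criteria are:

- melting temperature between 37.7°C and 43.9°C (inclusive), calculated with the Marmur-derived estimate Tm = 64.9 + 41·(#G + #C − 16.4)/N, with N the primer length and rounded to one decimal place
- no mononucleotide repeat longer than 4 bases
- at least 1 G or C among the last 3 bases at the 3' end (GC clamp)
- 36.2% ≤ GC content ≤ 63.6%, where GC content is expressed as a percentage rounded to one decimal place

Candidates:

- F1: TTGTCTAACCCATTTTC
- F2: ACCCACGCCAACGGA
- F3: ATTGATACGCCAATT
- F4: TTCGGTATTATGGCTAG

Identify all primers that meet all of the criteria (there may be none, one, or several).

F4 only.

F1 (17 nt, A=3 T=8 G=1 C=5): Tm = 64.9 + 41·(6 − 16.4)/17 = 39.8°C ✓; longest run = 4 ✓; 3' end TTC has 1 G/C ✓; GC 6/17 = 35.3%, outside 36.2–63.6% ✗ — fails.
F2 (15 nt, A=5 T=0 G=3 C=7): Tm = 64.9 + 41·(10 − 16.4)/15 = 47.4°C, outside 37.7–43.9°C ✗; longest run = 3 ✓; 3' end GGA has 2 G/C ✓; GC 10/15 = 66.7%, outside 36.2–63.6% ✗ — fails.
F3 (15 nt, A=5 T=5 G=2 C=3): Tm = 64.9 + 41·(5 − 16.4)/15 = 33.7°C, outside 37.7–43.9°C ✗; longest run = 2 ✓; 3' end ATT has 0 G/C, need ≥1 ✗; GC 5/15 = 33.3%, outside 36.2–63.6% ✗ — fails.
F4 (17 nt, A=3 T=7 G=5 C=2): Tm = 64.9 + 41·(7 − 16.4)/17 = 42.2°C ✓; longest run = 2 ✓; 3' end TAG has 1 G/C ✓; GC 7/17 = 41.2% ✓ — passes.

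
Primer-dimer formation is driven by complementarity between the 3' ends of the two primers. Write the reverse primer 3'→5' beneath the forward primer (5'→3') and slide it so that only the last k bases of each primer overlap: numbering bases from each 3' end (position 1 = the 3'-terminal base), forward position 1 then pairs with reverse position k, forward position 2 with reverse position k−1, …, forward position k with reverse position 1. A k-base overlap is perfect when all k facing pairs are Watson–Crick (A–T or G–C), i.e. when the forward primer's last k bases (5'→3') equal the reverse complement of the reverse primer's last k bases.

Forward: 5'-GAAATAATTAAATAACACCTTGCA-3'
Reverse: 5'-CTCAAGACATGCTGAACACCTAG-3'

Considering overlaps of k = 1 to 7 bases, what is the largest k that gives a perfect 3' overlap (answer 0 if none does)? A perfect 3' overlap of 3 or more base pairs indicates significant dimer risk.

Longest perfect overlap: 0 complementary base pairs; below the dimer-risk threshold (threshold 3).

Last 7 bases (5'→3') — forward …CCTTGCA, reverse …CACCTAG.
Reverse complement of the reverse primer's last 7 bases: CTAGGTG; its first k bases are the reverse complement of the reverse primer's last k bases, so a perfect k-base overlap needs the forward primer's last k bases to equal them.
Comparing (forward last k vs required): k=1: A vs C ✗; k=2: CA vs CT ✗; k=3: GCA vs CTA ✗; k=4: TGCA vs CTAG ✗; k=5: TTGCA vs CTAGG ✗; k=6: CTTGCA vs CTAGGT ✗; k=7: CCTTGCA vs CTAGGTG ✗.
No overlap length from 1 to 7 is perfect, so the longest perfect 3' overlap is 0.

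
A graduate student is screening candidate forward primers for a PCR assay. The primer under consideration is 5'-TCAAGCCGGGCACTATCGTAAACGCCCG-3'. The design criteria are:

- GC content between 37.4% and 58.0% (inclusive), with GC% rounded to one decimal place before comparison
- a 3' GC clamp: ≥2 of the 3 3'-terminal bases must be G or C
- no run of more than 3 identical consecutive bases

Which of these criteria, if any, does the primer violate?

Fails: GC content.

Base counts: A=7, T=4, G=7, C=10 (length 28).
GC content: GC 17/28 = 60.7%, outside 37.4–58.0% ✗
GC clamp: 3' end CCG has 3 G/C ✓
homopolymer run: longest run = 3 ✓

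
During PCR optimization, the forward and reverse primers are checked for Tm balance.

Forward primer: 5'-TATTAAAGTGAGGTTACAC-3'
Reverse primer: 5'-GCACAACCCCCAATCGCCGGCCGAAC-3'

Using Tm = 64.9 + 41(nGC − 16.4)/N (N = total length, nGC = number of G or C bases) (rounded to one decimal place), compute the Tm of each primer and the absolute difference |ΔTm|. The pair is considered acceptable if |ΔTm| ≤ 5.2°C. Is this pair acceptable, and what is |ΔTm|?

Forward: G+C = 6, N = 19 → Tm = 64.9 + 41·(6 − 16.4)/19 = 42.5°C.
Reverse: G+C = 18, N = 26 → Tm = 64.9 + 41·(18 − 16.4)/26 = 67.4°C.
|ΔTm| = |42.5 − 67.4| = 24.9°C, > 5.2°C.

|ΔTm| = 24.9°C; the pair is not acceptable.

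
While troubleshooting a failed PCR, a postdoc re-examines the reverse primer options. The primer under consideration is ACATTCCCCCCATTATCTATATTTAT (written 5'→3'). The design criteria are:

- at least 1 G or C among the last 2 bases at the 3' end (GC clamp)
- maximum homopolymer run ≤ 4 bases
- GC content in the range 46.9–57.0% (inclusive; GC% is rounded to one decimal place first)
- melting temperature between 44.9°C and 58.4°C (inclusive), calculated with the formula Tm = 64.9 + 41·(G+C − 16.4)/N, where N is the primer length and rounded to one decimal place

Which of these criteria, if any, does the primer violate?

Base counts: A=7, T=11, G=0, C=8 (length 26).
GC clamp: 3' end AT has 0 G/C, need ≥1 ✗
homopolymer run: longest run = 6, exceeds 4 ✗
GC content: GC 8/26 = 30.8%, outside 46.9–57.0% ✗
Tm: Tm = 64.9 + 41·(8 − 16.4)/26 = 51.7°C ✓

Fails: GC clamp, homopolymer run, GC content.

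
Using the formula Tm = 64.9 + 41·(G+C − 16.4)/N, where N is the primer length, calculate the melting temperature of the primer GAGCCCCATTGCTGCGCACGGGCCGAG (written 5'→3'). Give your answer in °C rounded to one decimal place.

70.4°C

Base counts: A=4, T=3, G=10, C=10; G+C = 20, N = 27.
Tm = 64.9 + 41·(20 − 16.4)/27 = 64.9 + 147.60/27 = 70.4°C.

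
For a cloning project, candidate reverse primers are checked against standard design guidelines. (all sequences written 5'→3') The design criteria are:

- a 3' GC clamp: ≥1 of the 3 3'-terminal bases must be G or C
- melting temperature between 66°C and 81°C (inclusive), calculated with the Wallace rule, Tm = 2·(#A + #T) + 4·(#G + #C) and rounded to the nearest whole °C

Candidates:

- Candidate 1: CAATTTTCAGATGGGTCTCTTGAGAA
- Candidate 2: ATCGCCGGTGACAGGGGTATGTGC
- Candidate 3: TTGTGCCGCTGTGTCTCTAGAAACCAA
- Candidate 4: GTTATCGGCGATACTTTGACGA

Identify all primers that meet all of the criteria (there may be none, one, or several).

Candidate 1, Candidate 2 and Candidate 3.

Candidate 1 (26 nt, A=7 T=9 G=6 C=4): 3' end GAA has 1 G/C ✓; Tm = 2·16 + 4·10 = 72°C ✓ — passes.
Candidate 2 (24 nt, A=4 T=5 G=10 C=5): 3' end TGC has 2 G/C ✓; Tm = 2·9 + 4·15 = 78°C ✓ — passes.
Candidate 3 (27 nt, A=6 T=8 G=6 C=7): 3' end CAA has 1 G/C ✓; Tm = 2·14 + 4·13 = 80°C ✓ — passes.
Candidate 4 (22 nt, A=5 T=7 G=6 C=4): 3' end CGA has 2 G/C ✓; Tm = 2·12 + 4·10 = 64°C, outside 66–81°C ✗ — fails.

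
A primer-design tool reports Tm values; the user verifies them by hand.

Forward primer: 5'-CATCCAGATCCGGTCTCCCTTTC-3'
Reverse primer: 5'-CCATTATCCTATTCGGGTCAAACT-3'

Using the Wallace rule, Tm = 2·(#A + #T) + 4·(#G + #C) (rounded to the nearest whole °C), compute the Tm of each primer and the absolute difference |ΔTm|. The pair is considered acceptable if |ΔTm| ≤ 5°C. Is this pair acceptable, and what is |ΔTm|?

Forward: A=3 T=7 G=3 C=10 → Tm = 2·10 + 4·13 = 72°C.
Reverse: A=6 T=8 G=3 C=7 → Tm = 2·14 + 4·10 = 68°C.
|ΔTm| = |72 − 68| = 4°C, ≤ 5°C.

|ΔTm| = 4°C; the pair is acceptable.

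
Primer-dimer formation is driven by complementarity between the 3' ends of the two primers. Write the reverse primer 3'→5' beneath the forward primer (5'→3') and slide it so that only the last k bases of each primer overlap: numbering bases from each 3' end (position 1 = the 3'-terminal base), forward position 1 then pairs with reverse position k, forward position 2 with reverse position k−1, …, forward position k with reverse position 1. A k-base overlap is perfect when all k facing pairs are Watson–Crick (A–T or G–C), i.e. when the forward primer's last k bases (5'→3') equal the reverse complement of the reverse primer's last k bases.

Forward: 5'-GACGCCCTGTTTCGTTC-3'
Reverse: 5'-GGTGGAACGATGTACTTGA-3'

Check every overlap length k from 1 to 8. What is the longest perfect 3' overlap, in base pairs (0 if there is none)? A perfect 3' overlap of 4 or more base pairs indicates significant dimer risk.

Last 8 bases (5'→3') — forward …TTTCGTTC, reverse …GTACTTGA.
Reverse complement of the reverse primer's last 8 bases: TCAAGTAC; its first k bases are the reverse complement of the reverse primer's last k bases, so a perfect k-base overlap needs the forward primer's last k bases to equal them.
Comparing (forward last k vs required): k=1: C vs T ✗; k=2: TC vs TC ✓; k=3: TTC vs TCA ✗; k=4: GTTC vs TCAA ✗; k=5: CGTTC vs TCAAG ✗; k=6: TCGTTC vs TCAAGT ✗; k=7: TTCGTTC vs TCAAGTA ✗; k=8: TTTCGTTC vs TCAAGTAC ✗.
Only k = 2 is perfect, so the longest perfect 3' overlap is 2.

Longest perfect overlap: 2 complementary base pairs; below the dimer-risk threshold (threshold 4).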